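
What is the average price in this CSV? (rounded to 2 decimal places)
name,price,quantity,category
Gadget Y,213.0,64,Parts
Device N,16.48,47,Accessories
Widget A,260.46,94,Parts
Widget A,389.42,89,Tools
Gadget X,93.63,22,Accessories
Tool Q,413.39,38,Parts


Computing average price:
Values: [213.0, 16.48, 260.46, 389.42, 93.63, 413.39]
Sum = 1386.38
Count = 6
Average = 1386.38/6 ≈ 231.06 (rounded to 2 decimal places)

231.06


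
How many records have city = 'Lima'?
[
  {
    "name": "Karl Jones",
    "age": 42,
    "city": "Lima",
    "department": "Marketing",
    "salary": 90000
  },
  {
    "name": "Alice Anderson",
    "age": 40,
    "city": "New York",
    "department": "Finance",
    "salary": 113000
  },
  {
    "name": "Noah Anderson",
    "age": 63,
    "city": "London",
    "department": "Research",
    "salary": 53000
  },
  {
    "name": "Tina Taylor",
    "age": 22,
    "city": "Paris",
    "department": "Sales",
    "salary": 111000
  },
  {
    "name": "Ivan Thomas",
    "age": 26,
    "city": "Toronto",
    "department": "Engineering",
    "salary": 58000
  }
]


Data: 5 records
Condition: city = 'Lima'

Checking each record:
  Karl Jones: Lima MATCH
  Alice Anderson: New York
  Noah Anderson: London
  Tina Taylor: Paris
  Ivan Thomas: Toronto

Count: 1

1


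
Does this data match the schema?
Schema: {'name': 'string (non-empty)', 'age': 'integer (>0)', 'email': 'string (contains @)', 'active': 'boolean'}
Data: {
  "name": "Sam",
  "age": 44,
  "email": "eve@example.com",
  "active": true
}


Validating each field against schema:
  name: OK (non-empty string)
  age: OK (positive integer)
  email: OK (string with @)
  active: OK (boolean)

Result: VALID

VALID


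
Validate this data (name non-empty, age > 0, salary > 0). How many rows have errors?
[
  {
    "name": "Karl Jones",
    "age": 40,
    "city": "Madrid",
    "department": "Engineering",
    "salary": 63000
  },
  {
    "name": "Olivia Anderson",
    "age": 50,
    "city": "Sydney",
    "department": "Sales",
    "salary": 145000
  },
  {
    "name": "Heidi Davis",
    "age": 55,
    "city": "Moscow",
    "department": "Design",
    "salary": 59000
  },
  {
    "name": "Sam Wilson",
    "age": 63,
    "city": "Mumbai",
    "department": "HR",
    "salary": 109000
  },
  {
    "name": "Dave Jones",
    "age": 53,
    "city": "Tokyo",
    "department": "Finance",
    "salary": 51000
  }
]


Validating 5 records:
Rules: name non-empty, age > 0, salary > 0

  Row 1 (Karl Jones): OK
  Row 2 (Olivia Anderson): OK
  Row 3 (Heidi Davis): OK
  Row 4 (Sam Wilson): OK
  Row 5 (Dave Jones): OK

Total errors: 0

0 errors


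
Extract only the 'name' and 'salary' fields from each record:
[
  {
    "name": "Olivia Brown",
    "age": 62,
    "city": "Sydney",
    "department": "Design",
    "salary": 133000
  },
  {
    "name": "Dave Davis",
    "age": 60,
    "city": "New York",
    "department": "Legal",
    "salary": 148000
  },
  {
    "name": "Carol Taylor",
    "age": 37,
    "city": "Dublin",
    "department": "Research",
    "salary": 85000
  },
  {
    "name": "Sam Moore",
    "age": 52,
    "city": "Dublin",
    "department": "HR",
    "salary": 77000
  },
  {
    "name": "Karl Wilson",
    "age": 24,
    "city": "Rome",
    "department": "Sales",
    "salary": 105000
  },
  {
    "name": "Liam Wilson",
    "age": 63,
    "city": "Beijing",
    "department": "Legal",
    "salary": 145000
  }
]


Original: 6 records with fields: name, age, city, department, salary
Keep: ['name', 'salary']
Drop: ['age', 'city', 'department']
Result: 6 records, 2 fields each

[
  {
    "name": "Olivia Brown",
    "salary": 133000
  },
  {
    "name": "Dave Davis",
    "salary": 148000
  },
  {
    "name": "Carol Taylor",
    "salary": 85000
  },
  {
    "name": "Sam Moore",
    "salary": 77000
  },
  {
    "name": "Karl Wilson",
    "salary": 105000
  },
  {
    "name": "Liam Wilson",
    "salary": 145000
  }
]


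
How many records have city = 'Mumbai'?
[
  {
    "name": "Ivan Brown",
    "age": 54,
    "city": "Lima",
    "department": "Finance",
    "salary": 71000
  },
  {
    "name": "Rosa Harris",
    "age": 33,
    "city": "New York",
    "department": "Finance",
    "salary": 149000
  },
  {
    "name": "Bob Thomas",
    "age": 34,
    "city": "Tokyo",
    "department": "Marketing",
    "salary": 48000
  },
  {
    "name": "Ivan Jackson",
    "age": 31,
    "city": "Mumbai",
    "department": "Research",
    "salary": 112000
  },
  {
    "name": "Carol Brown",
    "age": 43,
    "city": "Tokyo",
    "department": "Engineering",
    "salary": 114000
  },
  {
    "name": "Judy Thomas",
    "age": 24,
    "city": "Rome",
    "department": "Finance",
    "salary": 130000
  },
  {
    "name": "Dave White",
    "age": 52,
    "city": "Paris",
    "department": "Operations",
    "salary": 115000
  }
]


Data: 7 records
Condition: city = 'Mumbai'

Checking each record:
  Ivan Brown: Lima
  Rosa Harris: New York
  Bob Thomas: Tokyo
  Ivan Jackson: Mumbai MATCH
  Carol Brown: Tokyo
  Judy Thomas: Rome
  Dave White: Paris

Count: 1

1


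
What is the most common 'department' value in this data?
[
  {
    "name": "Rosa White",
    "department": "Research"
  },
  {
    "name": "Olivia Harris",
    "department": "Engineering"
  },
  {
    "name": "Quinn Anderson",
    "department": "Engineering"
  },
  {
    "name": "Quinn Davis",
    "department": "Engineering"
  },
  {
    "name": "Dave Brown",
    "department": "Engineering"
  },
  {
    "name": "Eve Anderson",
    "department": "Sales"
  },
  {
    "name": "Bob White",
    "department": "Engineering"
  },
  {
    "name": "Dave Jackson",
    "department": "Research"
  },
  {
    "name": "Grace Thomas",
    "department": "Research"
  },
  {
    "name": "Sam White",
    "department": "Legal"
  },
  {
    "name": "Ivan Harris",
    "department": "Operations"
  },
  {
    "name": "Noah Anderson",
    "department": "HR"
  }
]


Counting 'department' values across 12 records:

  Engineering: 5 #####
  Research: 3 ###
  Sales: 1 #
  Legal: 1 #
  Operations: 1 #
  HR: 1 #

Most common: Engineering (5 times)

Engineering (5 times)


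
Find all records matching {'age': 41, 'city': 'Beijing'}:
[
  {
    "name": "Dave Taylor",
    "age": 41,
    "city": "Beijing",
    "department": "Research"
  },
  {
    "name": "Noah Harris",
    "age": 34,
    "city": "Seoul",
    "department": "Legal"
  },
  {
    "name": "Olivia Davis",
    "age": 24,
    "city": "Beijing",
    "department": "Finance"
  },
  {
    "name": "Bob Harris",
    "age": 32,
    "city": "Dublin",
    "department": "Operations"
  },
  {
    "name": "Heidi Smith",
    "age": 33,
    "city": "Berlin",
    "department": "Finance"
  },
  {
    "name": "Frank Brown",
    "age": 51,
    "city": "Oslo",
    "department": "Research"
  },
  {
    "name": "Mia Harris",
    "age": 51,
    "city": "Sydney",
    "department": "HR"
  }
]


Search criteria: {'age': 41, 'city': 'Beijing'}

Checking 7 records:
  Dave Taylor: {age: 41, city: Beijing} <-- MATCH
  Noah Harris: {age: 34, city: Seoul}
  Olivia Davis: {age: 24, city: Beijing}
  Bob Harris: {age: 32, city: Dublin}
  Heidi Smith: {age: 33, city: Berlin}
  Frank Brown: {age: 51, city: Oslo}
  Mia Harris: {age: 51, city: Sydney}

Matches: ["Dave Taylor"]

["Dave Taylor"]


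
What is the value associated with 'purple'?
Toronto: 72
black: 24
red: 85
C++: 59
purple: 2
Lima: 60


Looking up key 'purple'
Value: 2

2


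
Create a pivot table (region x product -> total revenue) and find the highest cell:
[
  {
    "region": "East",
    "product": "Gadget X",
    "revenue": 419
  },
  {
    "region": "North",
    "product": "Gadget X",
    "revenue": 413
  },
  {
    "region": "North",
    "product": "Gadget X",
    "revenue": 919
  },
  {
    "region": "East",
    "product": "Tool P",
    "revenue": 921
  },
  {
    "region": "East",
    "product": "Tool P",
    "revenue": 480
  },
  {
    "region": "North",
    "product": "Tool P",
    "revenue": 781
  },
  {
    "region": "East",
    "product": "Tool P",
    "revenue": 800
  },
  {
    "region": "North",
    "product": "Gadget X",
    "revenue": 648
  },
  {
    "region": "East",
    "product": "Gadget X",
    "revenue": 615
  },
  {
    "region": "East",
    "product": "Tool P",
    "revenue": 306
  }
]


Pivot: region (rows) x product (columns) -> total revenue

     Gadget X      Tool P      
East          1034          2507  
North         1980           781  

Highest: East / Tool P = $2507

East / Tool P = $2507


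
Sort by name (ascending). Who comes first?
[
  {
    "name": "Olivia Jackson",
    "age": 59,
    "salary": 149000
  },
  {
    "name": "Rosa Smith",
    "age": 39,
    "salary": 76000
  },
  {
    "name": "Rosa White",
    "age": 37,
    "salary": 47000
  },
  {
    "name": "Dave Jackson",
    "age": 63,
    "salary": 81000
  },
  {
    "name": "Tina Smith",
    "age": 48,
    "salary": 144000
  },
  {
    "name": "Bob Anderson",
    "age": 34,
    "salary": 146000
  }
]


Sort by: name (ascending)

Sorted order:
  1. Bob Anderson (name = Bob Anderson)
  2. Dave Jackson (name = Dave Jackson)
  3. Olivia Jackson (name = Olivia Jackson)
  4. Rosa Smith (name = Rosa Smith)
  5. Rosa White (name = Rosa White)
  6. Tina Smith (name = Tina Smith)

First: Bob Anderson

Bob Anderson


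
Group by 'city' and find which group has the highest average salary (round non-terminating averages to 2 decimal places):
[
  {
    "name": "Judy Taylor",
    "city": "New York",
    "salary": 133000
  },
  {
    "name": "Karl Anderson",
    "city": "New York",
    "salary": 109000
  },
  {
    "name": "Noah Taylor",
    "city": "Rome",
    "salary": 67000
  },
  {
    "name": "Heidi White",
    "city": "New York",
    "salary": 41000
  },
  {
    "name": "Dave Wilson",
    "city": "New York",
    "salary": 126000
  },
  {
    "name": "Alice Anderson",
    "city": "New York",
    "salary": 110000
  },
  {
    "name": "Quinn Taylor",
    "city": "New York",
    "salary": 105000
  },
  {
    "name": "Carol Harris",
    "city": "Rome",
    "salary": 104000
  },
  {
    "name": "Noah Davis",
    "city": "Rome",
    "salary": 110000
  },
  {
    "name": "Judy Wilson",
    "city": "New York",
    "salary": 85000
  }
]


Group by: city

Groups:
  New York: 7 people, avg salary = 709000/7 ≈ $101285.71
  Rome: 3 people, avg salary = 281000/3 ≈ $93666.67

Highest average salary: New York (≈$101285.71)

New York (≈$101285.71)


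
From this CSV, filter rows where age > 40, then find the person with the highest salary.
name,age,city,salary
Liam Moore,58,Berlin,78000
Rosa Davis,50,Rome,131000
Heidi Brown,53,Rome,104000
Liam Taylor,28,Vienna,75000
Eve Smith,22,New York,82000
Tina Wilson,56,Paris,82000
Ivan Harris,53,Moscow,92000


Filter: age > 40
Sort by: salary (descending)

Filtered records (5):
  Rosa Davis, age 50, salary $131000
  Heidi Brown, age 53, salary $104000
  Ivan Harris, age 53, salary $92000
  Tina Wilson, age 56, salary $82000
  Liam Moore, age 58, salary $78000

Highest salary: Rosa Davis ($131000)

Rosa Davis


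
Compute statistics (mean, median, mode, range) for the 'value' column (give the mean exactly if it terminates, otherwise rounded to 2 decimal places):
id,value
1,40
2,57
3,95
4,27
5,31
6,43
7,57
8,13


Data: [40, 57, 95, 27, 31, 43, 57, 13]
Count: 8
Sum: 363
Mean: 363/8 = 45.375
Sorted: [13, 27, 31, 40, 43, 57, 57, 95]
Median: 41.5
Mode: 57 (2 times)
Range: 95 - 13 = 82
Min: 13, Max: 95

mean=45.375, median=41.5, mode=57, range=82


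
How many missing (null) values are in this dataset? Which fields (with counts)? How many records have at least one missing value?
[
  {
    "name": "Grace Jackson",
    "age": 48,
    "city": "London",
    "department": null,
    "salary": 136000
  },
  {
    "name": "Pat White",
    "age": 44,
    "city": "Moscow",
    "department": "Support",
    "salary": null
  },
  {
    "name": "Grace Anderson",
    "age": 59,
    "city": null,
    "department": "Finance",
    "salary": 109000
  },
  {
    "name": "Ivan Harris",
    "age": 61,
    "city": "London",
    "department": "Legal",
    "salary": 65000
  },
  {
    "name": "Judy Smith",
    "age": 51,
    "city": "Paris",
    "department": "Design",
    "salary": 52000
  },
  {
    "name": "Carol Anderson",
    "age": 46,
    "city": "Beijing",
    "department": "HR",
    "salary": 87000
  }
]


Checking for missing (null) values in 6 records:

  Grace Jackson: department
  Pat White: salary
  Grace Anderson: city
  Ivan Harris: complete
  Judy Smith: complete
  Carol Anderson: complete

Per field:
  name: 0 missing
  age: 0 missing
  city: 1 missing
  department: 1 missing
  salary: 1 missing

Total missing values: 3
Records with any missing: 3

3 missing values (city: 1, department: 1, salary: 1); 3 incomplete records


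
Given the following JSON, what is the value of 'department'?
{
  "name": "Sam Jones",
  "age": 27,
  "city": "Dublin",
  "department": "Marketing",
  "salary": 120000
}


Looking up field 'department'
Value: Marketing

Marketing


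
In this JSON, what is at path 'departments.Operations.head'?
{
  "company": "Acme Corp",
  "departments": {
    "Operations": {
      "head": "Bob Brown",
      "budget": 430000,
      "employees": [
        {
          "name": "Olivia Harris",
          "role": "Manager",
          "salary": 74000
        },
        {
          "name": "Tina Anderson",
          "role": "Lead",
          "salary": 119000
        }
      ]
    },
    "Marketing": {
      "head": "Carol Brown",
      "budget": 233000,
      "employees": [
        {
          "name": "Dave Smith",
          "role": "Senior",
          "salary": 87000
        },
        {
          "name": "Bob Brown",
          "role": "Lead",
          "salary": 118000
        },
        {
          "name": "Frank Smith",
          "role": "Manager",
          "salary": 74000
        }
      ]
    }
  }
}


Path: departments.Operations.head

Navigate:
  -> departments
  -> Operations
  -> head = 'Bob Brown'

Bob Brown


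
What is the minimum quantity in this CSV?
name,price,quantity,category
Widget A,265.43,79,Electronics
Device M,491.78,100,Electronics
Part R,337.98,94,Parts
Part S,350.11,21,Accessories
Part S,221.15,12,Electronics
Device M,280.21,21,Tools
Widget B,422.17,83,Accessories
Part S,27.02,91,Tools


Computing minimum quantity:
Values: [79, 100, 94, 21, 12, 21, 83, 91]
Min = 12

12


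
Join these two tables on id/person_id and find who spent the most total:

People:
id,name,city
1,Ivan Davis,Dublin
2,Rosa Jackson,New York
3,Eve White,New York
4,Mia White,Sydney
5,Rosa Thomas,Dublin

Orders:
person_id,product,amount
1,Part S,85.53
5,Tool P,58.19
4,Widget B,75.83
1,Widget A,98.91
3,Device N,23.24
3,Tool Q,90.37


Join on: people.id = orders.person_id

Joined rows:
  Ivan Davis (Dublin) bought Part S for $85.53
  Rosa Thomas (Dublin) bought Tool P for $58.19
  Mia White (Sydney) bought Widget B for $75.83
  Ivan Davis (Dublin) bought Widget A for $98.91
  Eve White (New York) bought Device N for $23.24
  Eve White (New York) bought Tool Q for $90.37

Total per person:
  Ivan Davis: $184.44
  Eve White: $113.61
  Mia White: $75.83
  Rosa Thomas: $58.19

Top spender: Ivan Davis ($184.44)

Ivan Davis ($184.44)


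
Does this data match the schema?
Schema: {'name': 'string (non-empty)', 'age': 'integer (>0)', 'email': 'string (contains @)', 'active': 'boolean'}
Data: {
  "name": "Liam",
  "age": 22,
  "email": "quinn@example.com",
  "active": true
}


Validating each field against schema:
  name: OK (non-empty string)
  age: OK (positive integer)
  email: OK (string with @)
  active: OK (boolean)

Result: VALID

VALID


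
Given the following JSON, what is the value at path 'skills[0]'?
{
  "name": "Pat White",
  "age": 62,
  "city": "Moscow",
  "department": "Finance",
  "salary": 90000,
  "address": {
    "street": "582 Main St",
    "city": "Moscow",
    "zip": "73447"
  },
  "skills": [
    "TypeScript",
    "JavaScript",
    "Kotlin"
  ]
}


Query: skills[0]
Path: skills -> first element
Value: TypeScript

TypeScript


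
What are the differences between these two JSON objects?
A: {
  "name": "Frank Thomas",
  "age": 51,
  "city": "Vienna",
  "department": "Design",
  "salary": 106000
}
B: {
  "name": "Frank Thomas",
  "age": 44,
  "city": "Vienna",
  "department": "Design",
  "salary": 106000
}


Comparing each field (in key order):
  name: same
  age: DIFFERENT
  city: same
  department: same
  salary: same
Differences:
  age: 51 -> 44

1 field(s) changed

1 change: age


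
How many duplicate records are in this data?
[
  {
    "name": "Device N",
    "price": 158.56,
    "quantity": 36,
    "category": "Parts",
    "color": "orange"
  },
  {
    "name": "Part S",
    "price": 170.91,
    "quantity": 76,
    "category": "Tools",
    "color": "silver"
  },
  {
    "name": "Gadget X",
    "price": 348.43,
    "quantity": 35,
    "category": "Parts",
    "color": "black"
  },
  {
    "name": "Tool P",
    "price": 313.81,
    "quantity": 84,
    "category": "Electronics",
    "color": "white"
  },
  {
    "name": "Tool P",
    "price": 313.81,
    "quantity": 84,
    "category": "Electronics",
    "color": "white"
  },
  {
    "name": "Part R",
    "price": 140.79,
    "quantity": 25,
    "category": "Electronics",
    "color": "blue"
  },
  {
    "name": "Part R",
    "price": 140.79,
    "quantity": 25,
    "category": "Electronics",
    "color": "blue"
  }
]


Checking 7 records for duplicates:

  Row 1: Device N ($158.56, qty 36)
  Row 2: Part S ($170.91, qty 76)
  Row 3: Gadget X ($348.43, qty 35)
  Row 4: Tool P ($313.81, qty 84)
  Row 5: Tool P ($313.81, qty 84) <-- DUPLICATE
  Row 6: Part R ($140.79, qty 25)
  Row 7: Part R ($140.79, qty 25) <-- DUPLICATE

Duplicates found: 2
Unique records: 5

2 duplicates, 5 unique


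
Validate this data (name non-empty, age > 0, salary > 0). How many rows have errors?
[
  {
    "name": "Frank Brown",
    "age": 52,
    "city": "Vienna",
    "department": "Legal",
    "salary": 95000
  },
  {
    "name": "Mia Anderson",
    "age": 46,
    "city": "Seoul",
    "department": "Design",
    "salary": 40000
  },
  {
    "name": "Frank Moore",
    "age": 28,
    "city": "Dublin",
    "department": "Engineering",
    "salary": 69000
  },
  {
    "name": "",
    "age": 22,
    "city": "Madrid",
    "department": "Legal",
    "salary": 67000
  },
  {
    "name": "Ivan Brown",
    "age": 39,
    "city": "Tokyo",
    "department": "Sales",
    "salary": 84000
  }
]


Validating 5 records:
Rules: name non-empty, age > 0, salary > 0

  Row 1 (Frank Brown): OK
  Row 2 (Mia Anderson): OK
  Row 3 (Frank Moore): OK
  Row 4 (???): empty name
  Row 5 (Ivan Brown): OK

Total errors: 1

1 errors


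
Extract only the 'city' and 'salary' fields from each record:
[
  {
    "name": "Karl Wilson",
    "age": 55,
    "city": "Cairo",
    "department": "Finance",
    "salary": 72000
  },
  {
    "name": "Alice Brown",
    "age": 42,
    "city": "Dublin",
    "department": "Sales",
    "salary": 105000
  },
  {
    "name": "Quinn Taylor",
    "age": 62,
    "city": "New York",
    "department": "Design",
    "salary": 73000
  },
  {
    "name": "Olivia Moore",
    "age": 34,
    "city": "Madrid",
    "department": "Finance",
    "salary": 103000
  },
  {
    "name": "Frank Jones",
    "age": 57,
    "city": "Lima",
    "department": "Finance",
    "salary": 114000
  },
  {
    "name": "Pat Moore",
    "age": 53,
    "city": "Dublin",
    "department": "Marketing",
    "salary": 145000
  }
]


Original: 6 records with fields: name, age, city, department, salary
Keep: ['city', 'salary']
Drop: ['name', 'age', 'department']
Result: 6 records, 2 fields each

[
  {
    "city": "Cairo",
    "salary": 72000
  },
  {
    "city": "Dublin",
    "salary": 105000
  },
  {
    "city": "New York",
    "salary": 73000
  },
  {
    "city": "Madrid",
    "salary": 103000
  },
  {
    "city": "Lima",
    "salary": 114000
  },
  {
    "city": "Dublin",
    "salary": 145000
  }
]


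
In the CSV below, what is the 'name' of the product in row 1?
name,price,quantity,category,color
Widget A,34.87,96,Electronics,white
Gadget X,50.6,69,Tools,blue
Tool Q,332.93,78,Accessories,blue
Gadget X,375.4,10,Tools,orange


Query: Row 1 ('Widget A'), column 'name'
Value: Widget A

Widget A


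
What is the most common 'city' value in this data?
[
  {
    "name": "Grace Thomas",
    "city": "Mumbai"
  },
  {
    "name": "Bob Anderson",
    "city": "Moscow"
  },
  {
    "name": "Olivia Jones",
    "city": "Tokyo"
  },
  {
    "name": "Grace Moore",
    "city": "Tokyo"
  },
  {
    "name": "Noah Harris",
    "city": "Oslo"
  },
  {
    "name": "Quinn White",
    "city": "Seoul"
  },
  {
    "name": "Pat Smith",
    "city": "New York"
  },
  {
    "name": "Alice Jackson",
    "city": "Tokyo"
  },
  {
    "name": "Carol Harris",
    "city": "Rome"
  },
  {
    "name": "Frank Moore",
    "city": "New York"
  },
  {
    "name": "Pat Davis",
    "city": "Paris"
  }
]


Counting 'city' values across 11 records:

  Tokyo: 3 ###
  New York: 2 ##
  Mumbai: 1 #
  Moscow: 1 #
  Oslo: 1 #
  Seoul: 1 #
  Rome: 1 #
  Paris: 1 #

Most common: Tokyo (3 times)

Tokyo (3 times)


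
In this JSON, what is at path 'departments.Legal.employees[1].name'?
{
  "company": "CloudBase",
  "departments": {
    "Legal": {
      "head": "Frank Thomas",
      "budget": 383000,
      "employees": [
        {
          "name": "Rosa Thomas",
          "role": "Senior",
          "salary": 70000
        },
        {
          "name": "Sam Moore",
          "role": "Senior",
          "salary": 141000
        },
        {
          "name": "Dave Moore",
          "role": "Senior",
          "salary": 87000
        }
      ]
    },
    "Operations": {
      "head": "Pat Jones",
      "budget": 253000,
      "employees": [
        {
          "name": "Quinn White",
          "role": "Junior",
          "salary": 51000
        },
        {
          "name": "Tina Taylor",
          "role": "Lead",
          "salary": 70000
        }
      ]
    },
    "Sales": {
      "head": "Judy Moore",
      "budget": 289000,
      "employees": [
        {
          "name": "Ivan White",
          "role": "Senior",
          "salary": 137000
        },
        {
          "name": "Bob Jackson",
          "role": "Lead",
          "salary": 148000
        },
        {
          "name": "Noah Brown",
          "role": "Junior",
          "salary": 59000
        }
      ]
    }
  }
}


Path: departments.Legal.employees[1].name

Navigate:
  -> departments
  -> Legal
  -> employees[1].name = 'Sam Moore'

Sam Moore


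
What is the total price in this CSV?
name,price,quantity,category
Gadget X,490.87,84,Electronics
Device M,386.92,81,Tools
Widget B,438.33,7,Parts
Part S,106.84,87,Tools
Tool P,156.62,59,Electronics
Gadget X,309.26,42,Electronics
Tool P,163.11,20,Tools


Computing total price:
Values: [490.87, 386.92, 438.33, 106.84, 156.62, 309.26, 163.11]
Sum = 2051.95

2051.95


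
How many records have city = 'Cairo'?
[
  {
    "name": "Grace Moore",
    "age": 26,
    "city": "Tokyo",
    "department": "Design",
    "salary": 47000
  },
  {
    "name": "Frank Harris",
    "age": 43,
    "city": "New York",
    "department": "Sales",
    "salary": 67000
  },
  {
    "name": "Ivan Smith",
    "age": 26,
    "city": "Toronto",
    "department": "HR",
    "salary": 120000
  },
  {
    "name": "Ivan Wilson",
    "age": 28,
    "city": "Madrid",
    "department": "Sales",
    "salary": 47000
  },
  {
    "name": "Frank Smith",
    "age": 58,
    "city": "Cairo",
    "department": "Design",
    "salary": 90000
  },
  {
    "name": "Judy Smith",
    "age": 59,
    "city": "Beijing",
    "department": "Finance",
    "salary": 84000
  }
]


Data: 6 records
Condition: city = 'Cairo'

Checking each record:
  Grace Moore: Tokyo
  Frank Harris: New York
  Ivan Smith: Toronto
  Ivan Wilson: Madrid
  Frank Smith: Cairo MATCH
  Judy Smith: Beijing

Count: 1

1


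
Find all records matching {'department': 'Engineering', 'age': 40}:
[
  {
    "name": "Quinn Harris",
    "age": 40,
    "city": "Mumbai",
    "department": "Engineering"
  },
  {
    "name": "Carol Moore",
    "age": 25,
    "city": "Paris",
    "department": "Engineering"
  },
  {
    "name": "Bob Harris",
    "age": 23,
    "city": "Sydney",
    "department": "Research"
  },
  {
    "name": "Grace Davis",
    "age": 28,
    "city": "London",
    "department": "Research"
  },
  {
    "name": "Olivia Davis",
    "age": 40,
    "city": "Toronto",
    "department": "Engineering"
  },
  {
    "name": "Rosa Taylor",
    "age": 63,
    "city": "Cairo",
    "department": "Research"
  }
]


Search criteria: {'department': 'Engineering', 'age': 40}

Checking 6 records:
  Quinn Harris: {department: Engineering, age: 40} <-- MATCH
  Carol Moore: {department: Engineering, age: 25}
  Bob Harris: {department: Research, age: 23}
  Grace Davis: {department: Research, age: 28}
  Olivia Davis: {department: Engineering, age: 40} <-- MATCH
  Rosa Taylor: {department: Research, age: 63}

Matches: ["Quinn Harris", "Olivia Davis"]

["Quinn Harris", "Olivia Davis"]


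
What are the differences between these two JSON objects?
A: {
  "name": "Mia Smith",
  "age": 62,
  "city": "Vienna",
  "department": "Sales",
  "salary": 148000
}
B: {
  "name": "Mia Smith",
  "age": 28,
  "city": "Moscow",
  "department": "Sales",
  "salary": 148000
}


Comparing each field (in key order):
  name: same
  age: DIFFERENT
  city: DIFFERENT
  department: same
  salary: same
Differences:
  age: 62 -> 28
  city: Vienna -> Moscow

2 field(s) changed

2 changes: age, city


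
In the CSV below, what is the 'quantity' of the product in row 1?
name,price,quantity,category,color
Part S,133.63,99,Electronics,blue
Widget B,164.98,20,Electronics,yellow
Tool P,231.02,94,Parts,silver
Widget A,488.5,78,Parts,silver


Query: Row 1 ('Part S'), column 'quantity'
Value: 99

99


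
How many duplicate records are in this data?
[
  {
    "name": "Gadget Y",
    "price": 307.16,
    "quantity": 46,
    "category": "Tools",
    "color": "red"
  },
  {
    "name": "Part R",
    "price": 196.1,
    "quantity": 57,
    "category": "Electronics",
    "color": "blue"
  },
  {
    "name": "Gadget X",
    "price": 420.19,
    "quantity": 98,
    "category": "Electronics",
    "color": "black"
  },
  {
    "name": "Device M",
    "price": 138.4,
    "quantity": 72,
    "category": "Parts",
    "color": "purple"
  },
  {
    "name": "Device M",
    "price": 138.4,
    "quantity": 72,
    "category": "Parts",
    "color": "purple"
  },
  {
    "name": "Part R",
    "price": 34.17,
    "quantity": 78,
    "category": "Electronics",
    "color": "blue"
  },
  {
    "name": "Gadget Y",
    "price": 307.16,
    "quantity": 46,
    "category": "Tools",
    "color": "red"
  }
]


Checking 7 records for duplicates:

  Row 1: Gadget Y ($307.16, qty 46)
  Row 2: Part R ($196.1, qty 57)
  Row 3: Gadget X ($420.19, qty 98)
  Row 4: Device M ($138.4, qty 72)
  Row 5: Device M ($138.4, qty 72) <-- DUPLICATE
  Row 6: Part R ($34.17, qty 78)
  Row 7: Gadget Y ($307.16, qty 46) <-- DUPLICATE

Duplicates found: 2
Unique records: 5

2 duplicates, 5 unique


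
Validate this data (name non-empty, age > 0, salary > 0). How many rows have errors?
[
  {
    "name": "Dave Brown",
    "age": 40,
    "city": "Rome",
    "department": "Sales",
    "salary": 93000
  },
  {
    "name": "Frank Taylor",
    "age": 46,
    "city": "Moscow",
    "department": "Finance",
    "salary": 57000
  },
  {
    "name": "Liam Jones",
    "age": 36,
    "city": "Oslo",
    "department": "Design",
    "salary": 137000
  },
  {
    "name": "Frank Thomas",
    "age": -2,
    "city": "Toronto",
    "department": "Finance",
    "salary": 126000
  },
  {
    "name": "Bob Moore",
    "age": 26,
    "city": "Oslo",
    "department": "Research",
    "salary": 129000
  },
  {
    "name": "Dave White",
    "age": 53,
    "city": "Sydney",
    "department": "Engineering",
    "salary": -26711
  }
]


Validating 6 records:
Rules: name non-empty, age > 0, salary > 0

  Row 1 (Dave Brown): OK
  Row 2 (Frank Taylor): OK
  Row 3 (Liam Jones): OK
  Row 4 (Frank Thomas): negative age: -2
  Row 5 (Bob Moore): OK
  Row 6 (Dave White): negative salary: -26711

Total errors: 2

2 errors


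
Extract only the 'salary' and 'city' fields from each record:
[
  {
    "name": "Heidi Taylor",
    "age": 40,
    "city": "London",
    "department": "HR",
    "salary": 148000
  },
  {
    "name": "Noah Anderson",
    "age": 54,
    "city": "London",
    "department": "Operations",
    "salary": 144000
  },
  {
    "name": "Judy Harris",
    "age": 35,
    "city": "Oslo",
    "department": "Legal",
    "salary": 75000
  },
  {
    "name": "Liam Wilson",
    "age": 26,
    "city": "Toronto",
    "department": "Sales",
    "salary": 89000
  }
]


Original: 4 records with fields: name, age, city, department, salary
Keep: ['salary', 'city']
Drop: ['name', 'age', 'department']
Result: 4 records, 2 fields each

[
  {
    "salary": 148000,
    "city": "London"
  },
  {
    "salary": 144000,
    "city": "London"
  },
  {
    "salary": 75000,
    "city": "Oslo"
  },
  {
    "salary": 89000,
    "city": "Toronto"
  }
]


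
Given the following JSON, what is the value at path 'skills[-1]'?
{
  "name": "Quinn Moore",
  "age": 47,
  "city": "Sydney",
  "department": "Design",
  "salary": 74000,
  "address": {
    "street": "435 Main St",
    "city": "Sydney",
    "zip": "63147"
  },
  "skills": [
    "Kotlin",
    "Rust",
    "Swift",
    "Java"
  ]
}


Query: skills[-1]
Path: skills -> last element
Value: Java

Java


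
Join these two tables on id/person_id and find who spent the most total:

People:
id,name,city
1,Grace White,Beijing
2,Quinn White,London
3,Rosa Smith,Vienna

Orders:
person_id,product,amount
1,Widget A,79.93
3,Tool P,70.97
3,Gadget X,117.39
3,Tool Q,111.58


Join on: people.id = orders.person_id

Joined rows:
  Grace White (Beijing) bought Widget A for $79.93
  Rosa Smith (Vienna) bought Tool P for $70.97
  Rosa Smith (Vienna) bought Gadget X for $117.39
  Rosa Smith (Vienna) bought Tool Q for $111.58

Total per person:
  Rosa Smith: $299.94
  Grace White: $79.93

Top spender: Rosa Smith ($299.94)

Rosa Smith ($299.94)


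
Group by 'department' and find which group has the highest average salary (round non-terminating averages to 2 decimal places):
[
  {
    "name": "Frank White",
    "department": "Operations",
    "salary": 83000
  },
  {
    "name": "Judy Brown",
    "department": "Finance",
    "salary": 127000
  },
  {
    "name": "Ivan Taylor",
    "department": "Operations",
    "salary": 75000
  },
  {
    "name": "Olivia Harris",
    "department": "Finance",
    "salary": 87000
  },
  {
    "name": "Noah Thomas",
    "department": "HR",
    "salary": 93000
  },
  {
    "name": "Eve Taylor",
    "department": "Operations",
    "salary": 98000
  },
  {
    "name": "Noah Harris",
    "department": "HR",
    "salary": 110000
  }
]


Group by: department

Groups:
  Finance: 2 people, avg salary = 214000/2 = $107000
  HR: 2 people, avg salary = 203000/2 = $101500
  Operations: 3 people, avg salary = 256000/3 ≈ $85333.33

Highest average salary: Finance ($107000)

Finance ($107000)


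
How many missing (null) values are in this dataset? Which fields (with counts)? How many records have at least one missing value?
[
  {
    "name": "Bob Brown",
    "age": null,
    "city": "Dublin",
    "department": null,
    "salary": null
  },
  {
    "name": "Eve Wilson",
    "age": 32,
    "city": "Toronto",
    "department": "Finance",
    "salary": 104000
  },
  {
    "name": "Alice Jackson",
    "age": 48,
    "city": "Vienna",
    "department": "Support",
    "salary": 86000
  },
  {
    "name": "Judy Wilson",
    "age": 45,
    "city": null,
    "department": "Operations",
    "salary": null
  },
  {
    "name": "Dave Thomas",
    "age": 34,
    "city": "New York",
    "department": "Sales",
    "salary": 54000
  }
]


Checking for missing (null) values in 5 records:

  Bob Brown: age, department, salary
  Eve Wilson: complete
  Alice Jackson: complete
  Judy Wilson: city, salary
  Dave Thomas: complete

Per field:
  name: 0 missing
  age: 1 missing
  city: 1 missing
  department: 1 missing
  salary: 2 missing

Total missing values: 5
Records with any missing: 2

5 missing values (age: 1, city: 1, department: 1, salary: 2); 2 incomplete records


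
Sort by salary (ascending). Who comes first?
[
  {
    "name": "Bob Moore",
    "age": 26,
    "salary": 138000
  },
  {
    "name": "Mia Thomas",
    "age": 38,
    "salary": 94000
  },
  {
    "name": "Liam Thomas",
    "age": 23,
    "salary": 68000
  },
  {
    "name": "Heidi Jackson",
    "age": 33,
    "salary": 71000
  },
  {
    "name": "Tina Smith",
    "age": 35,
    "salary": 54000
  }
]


Sort by: salary (ascending)

Sorted order:
  1. Tina Smith (salary = 54000)
  2. Liam Thomas (salary = 68000)
  3. Heidi Jackson (salary = 71000)
  4. Mia Thomas (salary = 94000)
  5. Bob Moore (salary = 138000)

First: Tina Smith

Tina Smith


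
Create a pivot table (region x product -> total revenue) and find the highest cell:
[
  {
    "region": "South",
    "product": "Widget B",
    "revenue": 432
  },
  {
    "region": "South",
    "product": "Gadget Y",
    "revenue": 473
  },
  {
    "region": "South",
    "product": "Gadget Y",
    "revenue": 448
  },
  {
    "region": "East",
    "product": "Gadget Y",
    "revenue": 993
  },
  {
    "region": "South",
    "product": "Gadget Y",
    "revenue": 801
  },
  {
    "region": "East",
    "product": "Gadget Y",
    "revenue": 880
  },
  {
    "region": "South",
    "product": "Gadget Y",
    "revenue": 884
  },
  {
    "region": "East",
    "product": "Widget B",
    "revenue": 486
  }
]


Pivot: region (rows) x product (columns) -> total revenue

     Gadget Y      Widget B    
East          1873           486  
South         2606           432  

Highest: South / Gadget Y = $2606

South / Gadget Y = $2606


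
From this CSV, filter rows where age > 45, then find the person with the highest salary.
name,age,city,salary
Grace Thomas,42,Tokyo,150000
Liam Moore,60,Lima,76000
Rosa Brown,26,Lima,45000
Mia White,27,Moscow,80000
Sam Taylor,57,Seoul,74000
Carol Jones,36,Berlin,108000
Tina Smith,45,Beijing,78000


Filter: age > 45
Sort by: salary (descending)

Filtered records (2):
  Liam Moore, age 60, salary $76000
  Sam Taylor, age 57, salary $74000

Highest salary: Liam Moore ($76000)

Liam Moore


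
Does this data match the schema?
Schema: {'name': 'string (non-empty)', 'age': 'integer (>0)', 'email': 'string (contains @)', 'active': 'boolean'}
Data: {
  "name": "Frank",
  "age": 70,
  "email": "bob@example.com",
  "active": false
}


Validating each field against schema:
  name: OK (non-empty string)
  age: OK (positive integer)
  email: OK (string with @)
  active: OK (boolean)

Result: VALID

VALID


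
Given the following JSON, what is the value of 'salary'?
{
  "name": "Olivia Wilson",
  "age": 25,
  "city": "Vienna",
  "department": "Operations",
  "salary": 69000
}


Looking up field 'salary'
Value: 69000

69000


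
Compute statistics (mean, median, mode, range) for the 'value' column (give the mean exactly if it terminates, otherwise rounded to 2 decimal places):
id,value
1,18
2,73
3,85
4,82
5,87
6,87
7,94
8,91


Data: [18, 73, 85, 82, 87, 87, 94, 91]
Count: 8
Sum: 617
Mean: 617/8 = 77.125
Sorted: [18, 73, 82, 85, 87, 87, 91, 94]
Median: 86.0
Mode: 87 (2 times)
Range: 94 - 18 = 76
Min: 18, Max: 94

mean=77.125, median=86.0, mode=87, range=76


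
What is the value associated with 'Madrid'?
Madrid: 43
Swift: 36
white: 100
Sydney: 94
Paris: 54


Looking up key 'Madrid'
Value: 43

43


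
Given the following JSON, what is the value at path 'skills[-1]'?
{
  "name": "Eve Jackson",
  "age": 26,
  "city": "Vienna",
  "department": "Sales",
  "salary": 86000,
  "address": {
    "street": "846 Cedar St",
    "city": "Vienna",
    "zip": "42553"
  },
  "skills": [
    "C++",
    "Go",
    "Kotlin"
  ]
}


Query: skills[-1]
Path: skills -> last element
Value: Kotlin

Kotlin


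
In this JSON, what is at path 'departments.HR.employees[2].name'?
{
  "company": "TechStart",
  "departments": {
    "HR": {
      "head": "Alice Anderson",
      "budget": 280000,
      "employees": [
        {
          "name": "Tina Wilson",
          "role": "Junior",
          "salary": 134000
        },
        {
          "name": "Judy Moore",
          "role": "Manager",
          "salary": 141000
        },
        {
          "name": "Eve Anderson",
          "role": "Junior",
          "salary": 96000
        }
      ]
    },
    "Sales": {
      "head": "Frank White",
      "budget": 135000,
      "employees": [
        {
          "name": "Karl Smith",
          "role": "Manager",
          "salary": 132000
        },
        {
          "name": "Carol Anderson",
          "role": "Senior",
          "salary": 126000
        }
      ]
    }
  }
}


Path: departments.HR.employees[2].name

Navigate:
  -> departments
  -> HR
  -> employees[2].name = 'Eve Anderson'

Eve Anderson


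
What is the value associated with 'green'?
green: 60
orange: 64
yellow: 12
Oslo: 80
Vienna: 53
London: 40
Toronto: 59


Looking up key 'green'
Value: 60

60


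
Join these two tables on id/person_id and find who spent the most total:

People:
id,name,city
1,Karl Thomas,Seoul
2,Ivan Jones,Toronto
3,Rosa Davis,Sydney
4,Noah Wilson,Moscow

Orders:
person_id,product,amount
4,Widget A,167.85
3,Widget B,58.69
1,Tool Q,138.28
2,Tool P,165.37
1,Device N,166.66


Join on: people.id = orders.person_id

Joined rows:
  Noah Wilson (Moscow) bought Widget A for $167.85
  Rosa Davis (Sydney) bought Widget B for $58.69
  Karl Thomas (Seoul) bought Tool Q for $138.28
  Ivan Jones (Toronto) bought Tool P for $165.37
  Karl Thomas (Seoul) bought Device N for $166.66

Total per person:
  Karl Thomas: $304.94
  Noah Wilson: $167.85
  Ivan Jones: $165.37
  Rosa Davis: $58.69

Top spender: Karl Thomas ($304.94)

Karl Thomas ($304.94)


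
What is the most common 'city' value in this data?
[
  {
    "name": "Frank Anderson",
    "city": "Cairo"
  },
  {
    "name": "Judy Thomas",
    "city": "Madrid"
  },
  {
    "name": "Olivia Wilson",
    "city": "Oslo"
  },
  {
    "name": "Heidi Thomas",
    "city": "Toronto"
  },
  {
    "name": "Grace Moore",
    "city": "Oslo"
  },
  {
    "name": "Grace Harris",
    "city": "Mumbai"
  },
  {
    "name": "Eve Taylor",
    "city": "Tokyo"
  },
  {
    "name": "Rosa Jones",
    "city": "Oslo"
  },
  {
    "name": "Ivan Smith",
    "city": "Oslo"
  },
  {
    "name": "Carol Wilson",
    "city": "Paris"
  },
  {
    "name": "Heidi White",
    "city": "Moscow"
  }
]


Counting 'city' values across 11 records:

  Oslo: 4 ####
  Cairo: 1 #
  Madrid: 1 #
  Toronto: 1 #
  Mumbai: 1 #
  Tokyo: 1 #
  Paris: 1 #
  Moscow: 1 #

Most common: Oslo (4 times)

Oslo (4 times)


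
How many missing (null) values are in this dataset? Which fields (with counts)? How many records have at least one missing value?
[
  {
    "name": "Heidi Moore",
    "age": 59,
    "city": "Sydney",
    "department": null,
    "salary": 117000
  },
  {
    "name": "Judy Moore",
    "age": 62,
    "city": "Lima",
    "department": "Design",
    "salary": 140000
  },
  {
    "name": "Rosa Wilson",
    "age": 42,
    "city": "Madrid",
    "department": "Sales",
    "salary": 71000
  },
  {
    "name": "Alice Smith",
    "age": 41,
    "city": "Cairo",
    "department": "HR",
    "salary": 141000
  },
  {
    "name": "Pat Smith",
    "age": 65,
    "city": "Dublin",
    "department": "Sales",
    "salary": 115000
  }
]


Checking for missing (null) values in 5 records:

  Heidi Moore: department
  Judy Moore: complete
  Rosa Wilson: complete
  Alice Smith: complete
  Pat Smith: complete

Per field:
  name: 0 missing
  age: 0 missing
  city: 0 missing
  department: 1 missing
  salary: 0 missing

Total missing values: 1
Records with any missing: 1

1 missing values (department: 1); 1 incomplete records


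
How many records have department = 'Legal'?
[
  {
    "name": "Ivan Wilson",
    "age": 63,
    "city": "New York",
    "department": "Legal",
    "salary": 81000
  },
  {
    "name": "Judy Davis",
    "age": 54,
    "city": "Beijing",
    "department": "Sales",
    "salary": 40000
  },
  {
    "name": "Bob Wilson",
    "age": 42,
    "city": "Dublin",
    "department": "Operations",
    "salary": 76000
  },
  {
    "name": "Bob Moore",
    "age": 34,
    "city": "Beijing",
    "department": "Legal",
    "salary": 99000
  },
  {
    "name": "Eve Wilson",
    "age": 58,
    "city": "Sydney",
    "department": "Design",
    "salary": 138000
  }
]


Data: 5 records
Condition: department = 'Legal'

Checking each record:
  Ivan Wilson: Legal MATCH
  Judy Davis: Sales
  Bob Wilson: Operations
  Bob Moore: Legal MATCH
  Eve Wilson: Design

Count: 2

2
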